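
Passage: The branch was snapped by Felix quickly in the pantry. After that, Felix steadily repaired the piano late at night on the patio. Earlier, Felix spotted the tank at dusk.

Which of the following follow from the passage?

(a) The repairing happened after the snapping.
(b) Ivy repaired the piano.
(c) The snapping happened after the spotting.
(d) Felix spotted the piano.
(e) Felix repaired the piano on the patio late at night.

(a) Entailed — the narrative places the snapping before the repairing.
(b) Not entailed — the passage has Felix repairing the piano, not Ivy.
(c) Not entailed — the narrative doesn't order the spotting relative to the snapping.
(d) Not entailed — Felix spotted the tank, not the piano; the piano belongs to the repairing event.
(e) Entailed — the original entails any weakening of itself; this just drops 'steadily'.

(a), (e)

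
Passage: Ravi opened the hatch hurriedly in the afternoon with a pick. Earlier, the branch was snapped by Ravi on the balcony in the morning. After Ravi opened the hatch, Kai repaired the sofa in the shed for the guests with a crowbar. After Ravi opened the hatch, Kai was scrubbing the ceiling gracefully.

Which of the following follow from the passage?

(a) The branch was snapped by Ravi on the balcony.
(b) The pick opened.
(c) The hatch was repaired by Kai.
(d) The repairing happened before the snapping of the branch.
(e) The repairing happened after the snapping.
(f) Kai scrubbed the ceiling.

(a), (e), (f)

(a) Entailed — dropping 'in the morning' leaves a sub-description the original still satisfies.
(b) Not entailed — the hatch is what opened, not the pick.
(c) Not entailed — Kai repaired the sofa, not the hatch; the hatch belongs to the opening event.
(d) Not entailed — the narrative places the snapping before the repairing, not after.
(e) Entailed — the narrative places the snapping before the repairing.
(f) Entailed — 'scrub' is an activity; 'was scrubbing' entails that some scrubbing happened, so 'scrubbed' holds.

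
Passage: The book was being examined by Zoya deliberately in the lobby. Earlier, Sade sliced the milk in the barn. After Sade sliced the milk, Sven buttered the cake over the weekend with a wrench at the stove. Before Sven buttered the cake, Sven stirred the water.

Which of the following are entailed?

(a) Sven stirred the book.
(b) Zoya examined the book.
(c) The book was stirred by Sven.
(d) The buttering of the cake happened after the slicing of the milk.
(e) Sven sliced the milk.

(b), (d)

(a) Not entailed — Sven stirred the water, not the book; the book belongs to the examining event.
(b) Entailed — 'examine' is an activity; 'was examining' entails that some examining happened, so 'examined' holds.
(c) Not entailed — Sven stirred the water, not the book; the book belongs to the examining event.
(d) Entailed — the narrative places the slicing before the buttering.
(e) Not entailed — the passage has Sade slicing the milk, not Sven.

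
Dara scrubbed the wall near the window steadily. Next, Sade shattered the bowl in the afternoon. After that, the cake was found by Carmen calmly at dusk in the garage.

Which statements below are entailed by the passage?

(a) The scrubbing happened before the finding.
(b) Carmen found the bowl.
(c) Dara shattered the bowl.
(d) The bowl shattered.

(a), (d)

(a) Entailed — the narrative places the scrubbing before the finding.
(b) Not entailed — Carmen found the cake, not the bowl; the bowl belongs to the shattering event.
(c) Not entailed — the passage has Sade shattering the bowl, not Dara.
(d) Entailed — 'Sade shattered the bowl' is causative; it entails the inchoative 'the bowl shattered'.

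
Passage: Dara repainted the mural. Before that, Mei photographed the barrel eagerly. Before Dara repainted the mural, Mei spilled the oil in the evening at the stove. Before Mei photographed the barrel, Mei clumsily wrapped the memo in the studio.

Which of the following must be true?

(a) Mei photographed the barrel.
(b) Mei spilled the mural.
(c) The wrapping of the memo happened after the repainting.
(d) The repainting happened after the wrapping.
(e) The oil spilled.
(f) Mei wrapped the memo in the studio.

(a) Entailed — the original entails any weakening of itself; this just drops 'eagerly'.
(b) Not entailed — Mei spilled the oil, not the mural; the mural belongs to the repainting event.
(c) Not entailed — the narrative places the wrapping before the repainting, not after.
(d) Entailed — the narrative places the wrapping before the repainting.
(e) Entailed — 'Mei spilled the oil' is causative; it entails the inchoative 'the oil spilled'.
(f) Entailed — the original entails any weakening of itself; this just drops 'clumsily'.

(a), (d), (e), (f)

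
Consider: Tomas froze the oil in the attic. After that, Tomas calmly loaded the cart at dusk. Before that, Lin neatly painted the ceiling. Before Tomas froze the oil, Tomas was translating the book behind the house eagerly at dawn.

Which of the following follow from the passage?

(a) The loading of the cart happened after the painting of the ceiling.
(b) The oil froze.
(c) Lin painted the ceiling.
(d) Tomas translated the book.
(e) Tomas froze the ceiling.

(a) Entailed — the narrative places the painting before the loading.
(b) Entailed — 'Tomas froze the oil' is causative; it entails the inchoative 'the oil froze'.
(c) Entailed — every conjunct here is already in the original painting event.
(d) Not entailed — 'was translating' is progressive on an accomplishment; it does not entail the completed 'translated'.
(e) Not entailed — Tomas froze the oil, not the ceiling; the ceiling belongs to the painting event.

(a), (b), (c)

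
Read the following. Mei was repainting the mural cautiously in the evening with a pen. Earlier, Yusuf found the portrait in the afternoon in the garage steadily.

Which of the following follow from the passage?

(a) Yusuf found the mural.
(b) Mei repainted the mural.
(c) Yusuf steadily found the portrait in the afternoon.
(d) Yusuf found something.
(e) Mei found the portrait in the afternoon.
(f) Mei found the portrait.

(c), (d)

(a) Not entailed — Yusuf found the portrait, not the mural; the mural belongs to the repainting event.
(b) Not entailed — 'was repainting' is progressive on an accomplishment; it does not entail the completed 'repainted'.
(c) Entailed — the original entails any weakening of itself; this just drops 'in the garage'.
(d) Entailed — every conjunct here is already in the original finding event.
(e) Not entailed — the passage has Yusuf finding the portrait, not Mei.
(f) Not entailed — the passage has Yusuf finding the portrait, not Mei.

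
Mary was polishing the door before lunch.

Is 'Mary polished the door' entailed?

yes

'polish' is atelic; if Mary was polishing the door, then Mary polished the door (for some time).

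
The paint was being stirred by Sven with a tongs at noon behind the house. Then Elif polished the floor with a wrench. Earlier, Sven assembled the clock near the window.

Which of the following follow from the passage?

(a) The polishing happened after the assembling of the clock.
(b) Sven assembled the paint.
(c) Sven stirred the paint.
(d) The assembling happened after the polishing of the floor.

(a) Entailed — the narrative places the assembling before the polishing.
(b) Not entailed — Sven assembled the clock, not the paint; the paint belongs to the stirring event.
(c) Entailed — 'stir' is an activity; 'was stirring' entails that some stirring happened, so 'stirred' holds.
(d) Not entailed — the narrative places the assembling before the polishing, not after.

(a), (c)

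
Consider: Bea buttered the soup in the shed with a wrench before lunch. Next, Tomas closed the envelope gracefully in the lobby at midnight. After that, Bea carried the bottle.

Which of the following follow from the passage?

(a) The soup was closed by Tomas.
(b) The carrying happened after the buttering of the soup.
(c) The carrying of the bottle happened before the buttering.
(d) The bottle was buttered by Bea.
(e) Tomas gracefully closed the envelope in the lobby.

(b), (e)

(a) Not entailed — Tomas closed the envelope, not the soup; the soup belongs to the buttering event.
(b) Entailed — the narrative places the buttering before the carrying.
(c) Not entailed — the narrative places the buttering before the carrying, not after.
(d) Not entailed — Bea buttered the soup, not the bottle; the bottle belongs to the carrying event.
(e) Entailed — dropping 'at midnight' leaves a sub-description the original still satisfies.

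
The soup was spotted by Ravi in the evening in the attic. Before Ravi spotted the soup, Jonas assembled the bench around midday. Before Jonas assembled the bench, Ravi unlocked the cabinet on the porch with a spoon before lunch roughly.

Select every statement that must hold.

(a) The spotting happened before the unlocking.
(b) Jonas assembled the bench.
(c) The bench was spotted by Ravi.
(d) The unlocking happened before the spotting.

(a) Not entailed — the narrative places the unlocking before the spotting, not after.
(b) Entailed — every conjunct here is already in the original assembling event.
(c) Not entailed — Ravi spotted the soup, not the bench; the bench belongs to the assembling event.
(d) Entailed — the narrative places the unlocking before the spotting.

(b), (d)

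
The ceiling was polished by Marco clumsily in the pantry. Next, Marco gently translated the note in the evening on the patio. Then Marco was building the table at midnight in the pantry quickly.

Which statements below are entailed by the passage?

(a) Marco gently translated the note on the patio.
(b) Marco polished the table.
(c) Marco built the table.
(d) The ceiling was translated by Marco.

(a)

(a) Entailed — this follows by dropping conjuncts from the translating event's description.
(b) Not entailed — Marco polished the ceiling, not the table; the table belongs to the building event.
(c) Not entailed — 'was building' is progressive on an accomplishment; it does not entail the completed 'built'.
(d) Not entailed — Marco translated the note, not the ceiling; the ceiling belongs to the polishing event.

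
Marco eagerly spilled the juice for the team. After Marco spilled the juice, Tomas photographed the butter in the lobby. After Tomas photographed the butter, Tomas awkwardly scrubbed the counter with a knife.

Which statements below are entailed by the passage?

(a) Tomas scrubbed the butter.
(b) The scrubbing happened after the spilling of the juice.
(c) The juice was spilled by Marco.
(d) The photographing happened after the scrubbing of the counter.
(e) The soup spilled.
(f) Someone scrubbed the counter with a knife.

(a) Not entailed — Tomas scrubbed the counter, not the butter; the butter belongs to the photographing event.
(b) Entailed — the narrative places the spilling before the scrubbing.
(c) Entailed — every conjunct here is already in the original spilling event.
(d) Not entailed — the narrative places the photographing before the scrubbing, not after.
(e) Not entailed — the juice is what spilled, not the soup.
(f) Entailed — every conjunct here is already in the original scrubbing event.

(b), (c), (f)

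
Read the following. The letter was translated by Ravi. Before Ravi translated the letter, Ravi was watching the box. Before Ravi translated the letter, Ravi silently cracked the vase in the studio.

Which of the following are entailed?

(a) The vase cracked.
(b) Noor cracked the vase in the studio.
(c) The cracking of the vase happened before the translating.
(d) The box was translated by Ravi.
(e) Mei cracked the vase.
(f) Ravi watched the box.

(a), (c), (f)

(a) Entailed — 'Ravi cracked the vase' is causative; it entails the inchoative 'the vase cracked'.
(b) Not entailed — the passage has Ravi cracking the vase, not Noor.
(c) Entailed — the narrative places the cracking before the translating.
(d) Not entailed — Ravi translated the letter, not the box; the box belongs to the watching event.
(e) Not entailed — the passage has Ravi cracking the vase, not Mei.
(f) Entailed — 'watch' is an activity; 'was watching' entails that some watching happened, so 'watched' holds.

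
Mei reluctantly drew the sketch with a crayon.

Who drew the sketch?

'Mei' marks the agent of the drawing event.

Mei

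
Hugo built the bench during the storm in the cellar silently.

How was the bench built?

silently

'silently' marks the manner of the building event.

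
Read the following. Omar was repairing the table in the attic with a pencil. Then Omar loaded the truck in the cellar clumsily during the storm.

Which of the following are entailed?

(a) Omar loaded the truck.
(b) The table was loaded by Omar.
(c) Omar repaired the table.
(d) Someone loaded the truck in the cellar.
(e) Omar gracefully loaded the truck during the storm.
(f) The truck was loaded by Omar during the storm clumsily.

(a) Entailed — this follows by dropping conjuncts from the loading event's description.
(b) Not entailed — Omar loaded the truck, not the table; the table belongs to the repairing event.
(c) Not entailed — 'was repairing' is progressive on an accomplishment; it does not entail the completed 'repaired'.
(d) Entailed — the original entails any weakening of itself; this just drops 'clumsily', 'during the storm' and generalizes the agent.
(e) Not entailed — 'gracefully' adds a manner not in (and inconsistent with) the original.
(f) Entailed — this follows by dropping conjuncts from the loading event's description.

(a), (d), (f)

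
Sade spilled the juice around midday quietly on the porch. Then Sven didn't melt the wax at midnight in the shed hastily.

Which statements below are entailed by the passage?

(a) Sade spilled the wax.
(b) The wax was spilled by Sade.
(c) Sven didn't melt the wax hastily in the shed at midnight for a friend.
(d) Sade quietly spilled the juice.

(c), (d)

(a) Not entailed — Sade spilled the juice, not the wax; the wax belongs to the melting event.
(b) Not entailed — Sade spilled the juice, not the wax; the wax belongs to the melting event.
(c) Entailed — under negation, adding a further restriction is entailed: if no such melting event occurred, none occurred for a friend either.
(d) Entailed — every conjunct here is already in the original spilling event.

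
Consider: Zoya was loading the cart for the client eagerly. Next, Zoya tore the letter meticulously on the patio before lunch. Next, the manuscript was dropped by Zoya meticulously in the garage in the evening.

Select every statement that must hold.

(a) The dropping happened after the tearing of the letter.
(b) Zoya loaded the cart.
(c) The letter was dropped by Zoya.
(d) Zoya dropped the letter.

(a)

(a) Entailed — the narrative places the tearing before the dropping.
(b) Not entailed — 'was loading' is progressive on an accomplishment; it does not entail the completed 'loaded'.
(c) Not entailed — Zoya dropped the manuscript, not the letter; the letter belongs to the tearing event.
(d) Not entailed — Zoya dropped the manuscript, not the letter; the letter belongs to the tearing event.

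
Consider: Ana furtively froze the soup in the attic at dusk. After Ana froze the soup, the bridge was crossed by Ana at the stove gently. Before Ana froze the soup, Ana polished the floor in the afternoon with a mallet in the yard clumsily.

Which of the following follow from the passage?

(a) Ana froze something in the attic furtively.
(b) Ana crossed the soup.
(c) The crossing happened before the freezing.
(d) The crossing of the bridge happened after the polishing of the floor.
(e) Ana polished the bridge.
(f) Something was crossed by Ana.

(a) Entailed — every conjunct here is already in the original freezing event.
(b) Not entailed — Ana crossed the bridge, not the soup; the soup belongs to the freezing event.
(c) Not entailed — the narrative places the freezing before the crossing, not after.
(d) Entailed — the narrative places the polishing before the crossing.
(e) Not entailed — Ana polished the floor, not the bridge; the bridge belongs to the crossing event.
(f) Entailed — this follows by dropping conjuncts from the crossing event's description.

(a), (d), (f)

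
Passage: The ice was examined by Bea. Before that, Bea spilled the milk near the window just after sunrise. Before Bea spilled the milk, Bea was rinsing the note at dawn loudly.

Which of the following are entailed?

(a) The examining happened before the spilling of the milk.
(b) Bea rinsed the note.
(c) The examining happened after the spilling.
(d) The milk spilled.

(b), (c), (d)

(a) Not entailed — the narrative places the spilling before the examining, not after.
(b) Entailed — 'rinse' is an activity; 'was rinsing' entails that some rinsing happened, so 'rinsed' holds.
(c) Entailed — the narrative places the spilling before the examining.
(d) Entailed — 'Bea spilled the milk' is causative; it entails the inchoative 'the milk spilled'.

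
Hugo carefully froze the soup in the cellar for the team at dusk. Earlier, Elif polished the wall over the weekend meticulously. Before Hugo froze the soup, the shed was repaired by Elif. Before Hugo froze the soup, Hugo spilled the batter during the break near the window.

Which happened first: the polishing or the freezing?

the polishing

The connectives place the polishing before the freezing.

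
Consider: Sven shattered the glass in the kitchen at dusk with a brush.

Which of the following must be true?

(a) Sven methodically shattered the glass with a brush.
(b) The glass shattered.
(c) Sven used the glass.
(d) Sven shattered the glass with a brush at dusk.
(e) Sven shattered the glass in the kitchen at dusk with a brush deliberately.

(b), (d)

(a) Not entailed — 'methodically' adds information not in the original event.
(b) Entailed — 'Sven shattered the glass' is causative; it entails the inchoative 'the glass shattered'.
(c) Not entailed — the glass is the patient, not an instrument — Sven used a brush.
(d) Entailed — dropping 'in the kitchen' leaves a sub-description the original still satisfies.
(e) Not entailed — 'deliberately' adds information not in the original event.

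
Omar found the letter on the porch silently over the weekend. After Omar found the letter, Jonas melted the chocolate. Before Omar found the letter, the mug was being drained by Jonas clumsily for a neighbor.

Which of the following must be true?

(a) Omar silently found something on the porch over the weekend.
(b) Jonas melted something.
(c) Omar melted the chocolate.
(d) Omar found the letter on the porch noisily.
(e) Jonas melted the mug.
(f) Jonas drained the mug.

(a), (b)

(a) Entailed — generalizing the patient leaves a sub-description the original still satisfies.
(b) Entailed — the original entails any weakening of itself; this just generalizes the patient.
(c) Not entailed — the passage has Jonas melting the chocolate, not Omar.
(d) Not entailed — 'noisily' adds a manner not in (and inconsistent with) the original.
(e) Not entailed — Jonas melted the chocolate, not the mug; the mug belongs to the draining event.
(f) Not entailed — 'was draining' is progressive on an accomplishment; it does not entail the completed 'drained'.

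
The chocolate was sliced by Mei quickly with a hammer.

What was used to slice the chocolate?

'with a hammer' marks the instrument of the slicing event.

a hammer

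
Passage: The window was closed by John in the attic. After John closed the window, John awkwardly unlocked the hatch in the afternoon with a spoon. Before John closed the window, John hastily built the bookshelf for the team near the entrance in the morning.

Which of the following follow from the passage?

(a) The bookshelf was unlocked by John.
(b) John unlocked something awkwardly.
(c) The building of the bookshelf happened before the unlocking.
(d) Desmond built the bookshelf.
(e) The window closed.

(b), (c), (e)

(a) Not entailed — John unlocked the hatch, not the bookshelf; the bookshelf belongs to the building event.
(b) Entailed — every conjunct here is already in the original unlocking event.
(c) Entailed — the narrative places the building before the unlocking.
(d) Not entailed — the passage has John building the bookshelf, not Desmond.
(e) Entailed — 'John closed the window' is causative; it entails the inchoative 'the window closed'.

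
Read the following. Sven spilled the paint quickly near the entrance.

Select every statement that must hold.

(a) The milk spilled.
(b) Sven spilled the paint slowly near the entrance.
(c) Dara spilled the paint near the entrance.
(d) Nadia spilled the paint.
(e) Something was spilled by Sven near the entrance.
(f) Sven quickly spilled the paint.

(a) Not entailed — the paint is what spilled, not the milk.
(b) Not entailed — 'slowly' adds a manner not in (and inconsistent with) the original.
(c) Not entailed — the passage has Sven spilling the paint, not Dara.
(d) Not entailed — the passage has Sven spilling the paint, not Nadia.
(e) Entailed — the original entails any weakening of itself; this just drops 'quickly' and generalizes the patient.
(f) Entailed — this follows by dropping conjuncts from the spilling event's description.

(e), (f)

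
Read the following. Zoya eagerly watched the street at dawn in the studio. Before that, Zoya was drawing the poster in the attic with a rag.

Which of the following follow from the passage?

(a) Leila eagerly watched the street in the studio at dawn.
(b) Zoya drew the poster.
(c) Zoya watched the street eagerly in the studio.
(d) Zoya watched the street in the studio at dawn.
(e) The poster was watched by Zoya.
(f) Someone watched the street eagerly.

(a) Not entailed — the passage has Zoya watching the street, not Leila.
(b) Not entailed — 'was drawing' is progressive on an accomplishment; it does not entail the completed 'drew'.
(c) Entailed — the original entails any weakening of itself; this just drops 'at dawn'.
(d) Entailed — this follows by dropping conjuncts from the watching event's description.
(e) Not entailed — Zoya watched the street, not the poster; the poster belongs to the drawing event.
(f) Entailed — this follows by dropping conjuncts from the watching event's description.

(c), (d), (f)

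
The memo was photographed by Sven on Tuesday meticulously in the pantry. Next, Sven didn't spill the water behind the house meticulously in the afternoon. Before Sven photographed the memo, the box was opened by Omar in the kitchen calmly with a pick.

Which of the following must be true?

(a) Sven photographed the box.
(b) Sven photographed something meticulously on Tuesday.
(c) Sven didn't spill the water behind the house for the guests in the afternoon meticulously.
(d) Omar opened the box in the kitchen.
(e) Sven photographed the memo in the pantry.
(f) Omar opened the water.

(b), (c), (d), (e)

(a) Not entailed — Sven photographed the memo, not the box; the box belongs to the opening event.
(b) Entailed — every conjunct here is already in the original photographing event.
(c) Entailed — under negation, adding a further restriction is entailed: if no such spilling event occurred, none occurred for the guests either.
(d) Entailed — the original entails any weakening of itself; this just drops 'calmly', 'with a pick'.
(e) Entailed — the original entails any weakening of itself; this just drops 'on Tuesday', 'meticulously'.
(f) Not entailed — Omar opened the box, not the water; the water belongs to the spilling event.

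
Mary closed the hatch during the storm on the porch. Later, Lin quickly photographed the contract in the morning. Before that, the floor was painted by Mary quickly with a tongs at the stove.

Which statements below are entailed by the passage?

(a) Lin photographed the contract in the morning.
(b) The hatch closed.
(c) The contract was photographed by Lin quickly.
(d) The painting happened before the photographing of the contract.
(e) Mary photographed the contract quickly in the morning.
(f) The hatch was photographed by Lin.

(a), (b), (c), (d)

(a) Entailed — every conjunct here is already in the original photographing event.
(b) Entailed — 'Mary closed the hatch' is causative; it entails the inchoative 'the hatch closed'.
(c) Entailed — dropping 'in the morning' leaves a sub-description the original still satisfies.
(d) Entailed — the narrative places the painting before the photographing.
(e) Not entailed — the passage has Lin photographing the contract, not Mary.
(f) Not entailed — Lin photographed the contract, not the hatch; the hatch belongs to the closing event.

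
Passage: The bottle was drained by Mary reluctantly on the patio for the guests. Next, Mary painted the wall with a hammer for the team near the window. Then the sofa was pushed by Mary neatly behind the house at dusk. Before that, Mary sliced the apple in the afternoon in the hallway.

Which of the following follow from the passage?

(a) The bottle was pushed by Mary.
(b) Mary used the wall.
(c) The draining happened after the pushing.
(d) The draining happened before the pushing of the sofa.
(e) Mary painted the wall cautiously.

(a) Not entailed — Mary pushed the sofa, not the bottle; the bottle belongs to the draining event.
(b) Not entailed — the wall is the patient, not an instrument — Mary used a hammer.
(c) Not entailed — the narrative places the draining before the pushing, not after.
(d) Entailed — the narrative places the draining before the pushing.
(e) Not entailed — 'cautiously' adds information not in the original event.

(d)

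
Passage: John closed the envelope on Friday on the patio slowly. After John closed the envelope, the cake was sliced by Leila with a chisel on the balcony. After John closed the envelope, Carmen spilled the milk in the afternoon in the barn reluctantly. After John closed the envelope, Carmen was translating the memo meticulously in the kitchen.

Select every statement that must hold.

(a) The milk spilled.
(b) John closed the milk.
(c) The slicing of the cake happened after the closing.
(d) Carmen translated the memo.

(a) Entailed — 'Carmen spilled the milk' is causative; it entails the inchoative 'the milk spilled'.
(b) Not entailed — John closed the envelope, not the milk; the milk belongs to the spilling event.
(c) Entailed — the narrative places the closing before the slicing.
(d) Not entailed — 'was translating' is progressive on an accomplishment; it does not entail the completed 'translated'.

(a), (c)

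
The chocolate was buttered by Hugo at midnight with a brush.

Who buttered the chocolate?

Hugo

'Hugo' marks the agent of the buttering event.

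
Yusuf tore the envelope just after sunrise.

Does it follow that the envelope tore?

'Yusuf tore the envelope' is the causative; it entails the inchoative 'the envelope tore'.

yes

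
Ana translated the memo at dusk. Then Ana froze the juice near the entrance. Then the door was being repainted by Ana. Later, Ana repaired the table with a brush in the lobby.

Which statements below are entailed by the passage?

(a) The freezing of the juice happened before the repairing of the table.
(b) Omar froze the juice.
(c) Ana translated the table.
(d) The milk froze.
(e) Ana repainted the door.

(a)

(a) Entailed — the narrative places the freezing before the repairing.
(b) Not entailed — the passage has Ana freezing the juice, not Omar.
(c) Not entailed — Ana translated the memo, not the table; the table belongs to the repairing event.
(d) Not entailed — the juice is what froze, not the milk.
(e) Not entailed — 'was repainting' is progressive on an accomplishment; it does not entail the completed 'repainted'.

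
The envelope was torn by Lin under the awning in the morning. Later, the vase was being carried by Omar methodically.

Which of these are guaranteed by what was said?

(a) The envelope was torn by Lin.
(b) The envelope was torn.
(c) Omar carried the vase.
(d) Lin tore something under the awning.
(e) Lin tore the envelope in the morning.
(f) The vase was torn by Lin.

(a) Entailed — dropping 'in the morning', 'under the awning' leaves a sub-description the original still satisfies.
(b) Entailed — the original entails any weakening of itself; this just drops 'in the morning', 'under the awning' and generalizes the agent.
(c) Entailed — 'carry' is an activity; 'was carrying' entails that some carrying happened, so 'carried' holds.
(d) Entailed — every conjunct here is already in the original tearing event.
(e) Entailed — the original entails any weakening of itself; this just drops 'under the awning'.
(f) Not entailed — Lin tore the envelope, not the vase; the vase belongs to the carrying event.

(a), (b), (c), (d), (e)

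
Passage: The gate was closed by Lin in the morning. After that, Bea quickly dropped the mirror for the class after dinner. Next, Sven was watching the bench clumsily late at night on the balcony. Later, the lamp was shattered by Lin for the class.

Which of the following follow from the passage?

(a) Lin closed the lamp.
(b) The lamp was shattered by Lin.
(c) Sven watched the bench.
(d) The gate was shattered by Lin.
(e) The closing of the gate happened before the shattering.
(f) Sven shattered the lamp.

(b), (c), (e)

(a) Not entailed — Lin closed the gate, not the lamp; the lamp belongs to the shattering event.
(b) Entailed — every conjunct here is already in the original shattering event.
(c) Entailed — 'watch' is an activity; 'was watching' entails that some watching happened, so 'watched' holds.
(d) Not entailed — Lin shattered the lamp, not the gate; the gate belongs to the closing event.
(e) Entailed — the narrative places the closing before the shattering.
(f) Not entailed — the passage has Lin shattering the lamp, not Sven.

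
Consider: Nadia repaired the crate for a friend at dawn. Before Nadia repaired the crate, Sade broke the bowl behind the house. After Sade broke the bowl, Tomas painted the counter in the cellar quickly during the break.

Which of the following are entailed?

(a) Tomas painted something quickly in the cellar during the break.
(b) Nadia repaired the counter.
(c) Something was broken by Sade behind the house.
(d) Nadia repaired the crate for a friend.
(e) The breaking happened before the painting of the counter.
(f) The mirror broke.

(a), (c), (d), (e)

(a) Entailed — the original entails any weakening of itself; this just generalizes the patient.
(b) Not entailed — Nadia repaired the crate, not the counter; the counter belongs to the painting event.
(c) Entailed — every conjunct here is already in the original breaking event.
(d) Entailed — the original entails any weakening of itself; this just drops 'at dawn'.
(e) Entailed — the narrative places the breaking before the painting.
(f) Not entailed — the bowl is what broke, not the mirror.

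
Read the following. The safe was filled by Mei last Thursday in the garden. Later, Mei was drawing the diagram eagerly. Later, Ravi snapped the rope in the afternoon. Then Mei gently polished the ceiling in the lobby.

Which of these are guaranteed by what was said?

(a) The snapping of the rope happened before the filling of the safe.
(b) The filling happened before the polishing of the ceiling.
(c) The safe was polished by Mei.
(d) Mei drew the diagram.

(b)

(a) Not entailed — the narrative places the filling before the snapping, not after.
(b) Entailed — the narrative places the filling before the polishing.
(c) Not entailed — Mei polished the ceiling, not the safe; the safe belongs to the filling event.
(d) Not entailed — 'was drawing' is progressive on an accomplishment; it does not entail the completed 'drew'.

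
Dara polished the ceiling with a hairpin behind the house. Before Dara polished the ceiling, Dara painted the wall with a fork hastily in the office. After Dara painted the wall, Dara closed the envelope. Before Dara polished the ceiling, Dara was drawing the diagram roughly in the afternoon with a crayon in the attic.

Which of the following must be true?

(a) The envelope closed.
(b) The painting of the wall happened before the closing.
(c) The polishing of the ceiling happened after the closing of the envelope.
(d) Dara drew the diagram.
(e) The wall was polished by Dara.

(a), (b)

(a) Entailed — 'Dara closed the envelope' is causative; it entails the inchoative 'the envelope closed'.
(b) Entailed — the narrative places the painting before the closing.
(c) Not entailed — the narrative doesn't order the closing relative to the polishing.
(d) Not entailed — 'was drawing' is progressive on an accomplishment; it does not entail the completed 'drew'.
(e) Not entailed — Dara polished the ceiling, not the wall; the wall belongs to the painting event.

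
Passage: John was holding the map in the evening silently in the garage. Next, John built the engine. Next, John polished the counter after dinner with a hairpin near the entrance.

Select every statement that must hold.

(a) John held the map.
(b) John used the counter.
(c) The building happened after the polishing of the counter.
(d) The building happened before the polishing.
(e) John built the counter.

(a) Entailed — 'hold' is an activity; 'was holding' entails that some holding happened, so 'held' holds.
(b) Not entailed — the counter is the patient, not an instrument — John used a hairpin.
(c) Not entailed — the narrative places the building before the polishing, not after.
(d) Entailed — the narrative places the building before the polishing.
(e) Not entailed — John built the engine, not the counter; the counter belongs to the polishing event.

(a), (d)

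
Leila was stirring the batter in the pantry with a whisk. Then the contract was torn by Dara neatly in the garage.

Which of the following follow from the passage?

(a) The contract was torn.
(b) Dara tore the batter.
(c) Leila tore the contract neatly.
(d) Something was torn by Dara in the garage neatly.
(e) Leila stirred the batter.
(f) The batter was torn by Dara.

(a), (d), (e)

(a) Entailed — the original entails any weakening of itself; this just drops 'neatly', 'in the garage' and generalizes the agent.
(b) Not entailed — Dara tore the contract, not the batter; the batter belongs to the stirring event.
(c) Not entailed — the passage has Dara tearing the contract, not Leila.
(d) Entailed — generalizing the patient leaves a sub-description the original still satisfies.
(e) Entailed — 'stir' is an activity; 'was stirring' entails that some stirring happened, so 'stirred' holds.
(f) Not entailed — Dara tore the contract, not the batter; the batter belongs to the stirring event.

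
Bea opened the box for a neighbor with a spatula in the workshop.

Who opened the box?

Bea

'Bea' marks the agent of the opening event.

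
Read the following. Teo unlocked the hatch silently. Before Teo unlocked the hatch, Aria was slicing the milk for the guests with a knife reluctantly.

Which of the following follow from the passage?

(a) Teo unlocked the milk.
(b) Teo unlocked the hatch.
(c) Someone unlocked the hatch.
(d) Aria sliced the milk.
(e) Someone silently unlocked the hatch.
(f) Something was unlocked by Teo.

(a) Not entailed — Teo unlocked the hatch, not the milk; the milk belongs to the slicing event.
(b) Entailed — this follows by dropping conjuncts from the unlocking event's description.
(c) Entailed — dropping 'silently' and generalizing the agent leaves a sub-description the original still satisfies.
(d) Not entailed — 'was slicing' is progressive on an accomplishment; it does not entail the completed 'sliced'.
(e) Entailed — this follows by dropping conjuncts from the unlocking event's description.
(f) Entailed — every conjunct here is already in the original unlocking event.

(b), (c), (e), (f)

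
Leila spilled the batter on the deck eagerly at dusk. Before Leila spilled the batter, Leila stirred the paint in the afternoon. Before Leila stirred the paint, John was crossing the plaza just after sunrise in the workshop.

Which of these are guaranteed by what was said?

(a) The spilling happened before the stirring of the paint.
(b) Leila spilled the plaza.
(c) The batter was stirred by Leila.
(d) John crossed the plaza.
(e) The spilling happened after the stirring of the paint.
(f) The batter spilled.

(e), (f)

(a) Not entailed — the narrative places the stirring before the spilling, not after.
(b) Not entailed — Leila spilled the batter, not the plaza; the plaza belongs to the crossing event.
(c) Not entailed — Leila stirred the paint, not the batter; the batter belongs to the spilling event.
(d) Not entailed — 'was crossing' is progressive on an accomplishment; it does not entail the completed 'crossed'.
(e) Entailed — the narrative places the stirring before the spilling.
(f) Entailed — 'Leila spilled the batter' is causative; it entails the inchoative 'the batter spilled'.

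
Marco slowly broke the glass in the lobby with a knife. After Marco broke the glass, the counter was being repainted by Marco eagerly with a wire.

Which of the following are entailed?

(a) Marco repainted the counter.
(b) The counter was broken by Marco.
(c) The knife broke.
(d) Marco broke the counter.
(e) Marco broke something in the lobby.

(e)

(a) Not entailed — 'was repainting' is progressive on an accomplishment; it does not entail the completed 'repainted'.
(b) Not entailed — Marco broke the glass, not the counter; the counter belongs to the repainting event.
(c) Not entailed — the glass is what broke, not the knife.
(d) Not entailed — Marco broke the glass, not the counter; the counter belongs to the repainting event.
(e) Entailed — dropping 'slowly', 'with a knife' and generalizing the patient leaves a sub-description the original still satisfies.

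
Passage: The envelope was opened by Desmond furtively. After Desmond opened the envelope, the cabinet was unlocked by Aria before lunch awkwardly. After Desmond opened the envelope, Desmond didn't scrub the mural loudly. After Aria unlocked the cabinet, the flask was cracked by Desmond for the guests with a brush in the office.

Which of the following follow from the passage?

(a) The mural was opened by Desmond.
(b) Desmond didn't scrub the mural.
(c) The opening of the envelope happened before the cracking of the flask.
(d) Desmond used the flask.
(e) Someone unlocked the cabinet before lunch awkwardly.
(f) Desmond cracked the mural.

(c), (e)

(a) Not entailed — Desmond opened the envelope, not the mural; the mural belongs to the scrubbing event.
(b) Not entailed — dropping 'loudly' under negation is not valid — the original leaves open that Desmond scrubbed the mural some other way.
(c) Entailed — the narrative places the opening before the cracking.
(d) Not entailed — the flask is the patient, not an instrument — Desmond used a brush.
(e) Entailed — every conjunct here is already in the original unlocking event.
(f) Not entailed — Desmond cracked the flask, not the mural; the mural belongs to the scrubbing event.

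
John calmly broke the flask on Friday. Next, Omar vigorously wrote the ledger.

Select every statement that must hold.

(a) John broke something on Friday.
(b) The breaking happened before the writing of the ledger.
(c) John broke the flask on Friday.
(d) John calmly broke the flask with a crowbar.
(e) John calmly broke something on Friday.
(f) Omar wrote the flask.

(a), (b), (c), (e)

(a) Entailed — every conjunct here is already in the original breaking event.
(b) Entailed — the narrative places the breaking before the writing.
(c) Entailed — dropping 'calmly' leaves a sub-description the original still satisfies.
(d) Not entailed — 'with a crowbar' adds information not in the original event.
(e) Entailed — the original entails any weakening of itself; this just generalizes the patient.
(f) Not entailed — Omar wrote the ledger, not the flask; the flask belongs to the breaking event.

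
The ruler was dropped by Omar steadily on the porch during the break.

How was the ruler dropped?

steadily

'steadily' marks the manner of the dropping event.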